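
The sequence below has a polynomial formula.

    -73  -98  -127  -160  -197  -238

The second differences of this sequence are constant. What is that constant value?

-4

D1: -25, -29, -33, -37, -41
D2: -4, -4, -4, -4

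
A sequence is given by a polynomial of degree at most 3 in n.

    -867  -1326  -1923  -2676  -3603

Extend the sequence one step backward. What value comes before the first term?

Δ: -459, -597, -753, -927
Δ²: -138, -156, -174
Δ³: -18, -18
The third differences are constant at -18.
Work back: -138 + 18 = -120;  -459 + 120 = -339;  -867 + 339 = -528

-528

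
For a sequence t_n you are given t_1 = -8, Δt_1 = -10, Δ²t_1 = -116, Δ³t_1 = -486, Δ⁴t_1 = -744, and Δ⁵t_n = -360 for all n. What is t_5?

-3432

Build the table forward from the leading diagonal:
Fifth differences: -360  -360  -360  -360  -360
Fourth differences: -744  -1104  -1464  -1824  -2184
Third differences: -486  -1230  -2334  -3798  -5622
Second differences: -116  -602  -1832  -4166  -7964
First differences: -10  -126  -728  -2560  -6726
t: -8  -18  -144  -872  -3432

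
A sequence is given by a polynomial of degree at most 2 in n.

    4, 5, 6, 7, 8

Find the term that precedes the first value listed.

D1: 1, 1, 1, 1
The first differences are constant at 1.
Work back: 4 − 1 = 3

3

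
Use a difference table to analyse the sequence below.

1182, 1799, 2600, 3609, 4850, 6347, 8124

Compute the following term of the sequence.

D1: 617 , 801 , 1009 , 1241 , 1497 , 1777
D2: 184 , 208 , 232 , 256 , 280
D3: 24 , 24 , 24 , 24
The third differences are constant (24).
280 + 24 = 304;  1777 + 304 = 2081;  8124 + 2081 = 10205

10205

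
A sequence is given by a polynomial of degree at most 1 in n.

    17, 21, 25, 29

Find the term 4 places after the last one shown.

D1: 4 , 4 , 4
First differences constant at 4.
29 + 4 = 33
33 + 4 = 37
37 + 4 = 41
41 + 4 = 45

45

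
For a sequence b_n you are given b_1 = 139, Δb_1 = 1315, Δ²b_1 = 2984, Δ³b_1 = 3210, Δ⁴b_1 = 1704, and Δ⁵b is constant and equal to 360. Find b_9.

413411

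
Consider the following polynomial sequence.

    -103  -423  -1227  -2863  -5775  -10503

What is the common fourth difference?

-96

D1: -320, -804, -1636, -2912, -4728
D2: -484, -832, -1276, -1816
D3: -348, -444, -540
D4: -96, -96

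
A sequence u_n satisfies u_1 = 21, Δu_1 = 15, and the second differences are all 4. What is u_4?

78

Build the table forward from the leading diagonal:
Δ²: 4  4  4  4
Δ: 15  19  23  27
u: 21  36  55  78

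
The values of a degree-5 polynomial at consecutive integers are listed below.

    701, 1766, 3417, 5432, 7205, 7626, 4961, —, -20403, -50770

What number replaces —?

Using the first 7 terms:
First differences: 1065  1651  2015  1773  421  -2665
Second differences: 586  364  -242  -1352  -3086
Third differences: -222  -606  -1110  -1734
Fourth differences: -384  -504  -624
Fifth differences: -120  -120
Constant fifth difference = -120.
Extend forward: -624 − 120 = -744;  -1734 − 744 = -2478;  -3086 − 2478 = -5564;  -2665 − 5564 = -8229;  4961 − 8229 = -3268

-3268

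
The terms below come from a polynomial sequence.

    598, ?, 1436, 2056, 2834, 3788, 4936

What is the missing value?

956

Using the last 5 terms:
First differences: 620, 778, 954, 1148
Second differences: 158, 176, 194
Third differences: 18, 18
Constant third difference = 18.
Extend backward: 158 − 18 = 140;  620 − 140 = 480;  1436 − 480 = 956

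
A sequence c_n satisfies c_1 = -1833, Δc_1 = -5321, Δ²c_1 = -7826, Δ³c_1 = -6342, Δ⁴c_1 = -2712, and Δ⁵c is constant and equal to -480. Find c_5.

-98153

Build the table forward from the leading diagonal:
Δ⁵: -480, -480, -480, -480, -480
Δ⁴: -2712, -3192, -3672, -4152, -4632
Δ³: -6342, -9054, -12246, -15918, -20070
Δ²: -7826, -14168, -23222, -35468, -51386
Δ: -5321, -13147, -27315, -50537, -86005
c: -1833, -7154, -20301, -47616, -98153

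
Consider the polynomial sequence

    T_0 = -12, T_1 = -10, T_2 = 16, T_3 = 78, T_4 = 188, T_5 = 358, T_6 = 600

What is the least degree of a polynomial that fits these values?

2, 26, 62, 110, 170, 242
24, 36, 48, 60, 72
12, 12, 12, 12
The third differences are constant, so the polynomial has degree 3.

3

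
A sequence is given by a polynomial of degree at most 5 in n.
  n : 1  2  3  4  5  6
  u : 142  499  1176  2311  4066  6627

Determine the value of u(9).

357, 677, 1135, 1755, 2561
320, 458, 620, 806
138, 162, 186
24, 24
Constant fourth difference = 24, so extend:
186 + 24 = 210;  806 + 210 = 1016;  2561 + 1016 = 3577;  6627 + 3577 = 10204
210 + 24 = 234;  1016 + 234 = 1250;  3577 + 1250 = 4827;  10204 + 4827 = 15031
234 + 24 = 258;  1250 + 258 = 1508;  4827 + 1508 = 6335;  15031 + 6335 = 21366

21366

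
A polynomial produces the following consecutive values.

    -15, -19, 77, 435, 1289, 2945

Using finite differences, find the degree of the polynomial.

4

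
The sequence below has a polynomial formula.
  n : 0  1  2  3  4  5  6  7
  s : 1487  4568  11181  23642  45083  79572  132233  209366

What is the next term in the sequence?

318567

D1: 3081, 6613, 12461, 21441, 34489, 52661, 77133
D2: 3532, 5848, 8980, 13048, 18172, 24472
D3: 2316, 3132, 4068, 5124, 6300
D4: 816, 936, 1056, 1176
D5: 120, 120, 120
Constant fifth difference = 120, so extend:
1176 + 120 = 1296;  6300 + 1296 = 7596;  24472 + 7596 = 32068;  77133 + 32068 = 109201;  209366 + 109201 = 318567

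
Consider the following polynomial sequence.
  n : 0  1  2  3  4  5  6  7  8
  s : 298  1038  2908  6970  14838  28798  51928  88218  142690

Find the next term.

221518

Δ: 740, 1870, 4062, 7868, 13960, 23130, 36290, 54472
Δ²: 1130, 2192, 3806, 6092, 9170, 13160, 18182
Δ³: 1062, 1614, 2286, 3078, 3990, 5022
Δ⁴: 552, 672, 792, 912, 1032
Δ⁵: 120, 120, 120, 120
Constant fifth difference = 120, so extend:
1032 + 120 = 1152;  5022 + 1152 = 6174;  18182 + 6174 = 24356;  54472 + 24356 = 78828;  142690 + 78828 = 221518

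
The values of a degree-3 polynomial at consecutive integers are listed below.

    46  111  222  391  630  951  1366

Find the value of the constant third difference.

Δ: 65, 111, 169, 239, 321, 415
Δ²: 46, 58, 70, 82, 94
Δ³: 12, 12, 12, 12

12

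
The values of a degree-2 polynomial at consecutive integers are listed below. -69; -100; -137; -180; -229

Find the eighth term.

D1: -31 , -37 , -43 , -49
D2: -6 , -6 , -6
The second differences are constant (-6).
-49 − 6 = -55;  -229 − 55 = -284
-55 − 6 = -61;  -284 − 61 = -345
-61 − 6 = -67;  -345 − 67 = -412

-412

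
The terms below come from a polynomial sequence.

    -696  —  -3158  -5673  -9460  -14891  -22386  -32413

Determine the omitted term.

-1591

Using the last 6 terms:
D1: -2515  -3787  -5431  -7495  -10027
D2: -1272  -1644  -2064  -2532
D3: -372  -420  -468
D4: -48  -48
Constant fourth difference = -48.
Extend backward: -372 + 48 = -324;  -1272 + 324 = -948;  -2515 + 948 = -1567;  -3158 + 1567 = -1591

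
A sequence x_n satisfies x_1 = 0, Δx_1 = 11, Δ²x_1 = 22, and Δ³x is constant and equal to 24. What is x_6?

515

Build the table forward from the leading diagonal:
Third differences: 24, 24, 24, 24, 24, 24
Second differences: 22, 46, 70, 94, 118, 142
First differences: 11, 33, 79, 149, 243, 361
x: 0, 11, 44, 123, 272, 515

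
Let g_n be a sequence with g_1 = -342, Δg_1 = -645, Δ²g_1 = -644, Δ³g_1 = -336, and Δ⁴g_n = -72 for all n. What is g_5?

Build the table forward from the leading diagonal:
D4: -72  -72  -72  -72  -72
D3: -336  -408  -480  -552  -624
D2: -644  -980  -1388  -1868  -2420
D1: -645  -1289  -2269  -3657  -5525
g: -342  -987  -2276  -4545  -8202

-8202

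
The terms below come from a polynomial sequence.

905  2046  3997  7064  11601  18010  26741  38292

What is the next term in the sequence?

Δ: 1141 , 1951 , 3067 , 4537 , 6409 , 8731 , 11551
Δ²: 810 , 1116 , 1470 , 1872 , 2322 , 2820
Δ³: 306 , 354 , 402 , 450 , 498
Δ⁴: 48 , 48 , 48 , 48
Constant fourth difference = 48, so extend:
498 + 48 = 546;  2820 + 546 = 3366;  11551 + 3366 = 14917;  38292 + 14917 = 53209

53209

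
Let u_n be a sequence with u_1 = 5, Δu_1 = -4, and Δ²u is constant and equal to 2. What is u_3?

Build the table forward from the leading diagonal:
Second differences: 2  2  2
First differences: -4  -2  0
u: 5  1  -1

-1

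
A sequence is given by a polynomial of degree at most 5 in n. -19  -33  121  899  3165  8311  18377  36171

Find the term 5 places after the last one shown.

408221

-14, 154, 778, 2266, 5146, 10066, 17794
168, 624, 1488, 2880, 4920, 7728
456, 864, 1392, 2040, 2808
408, 528, 648, 768
120, 120, 120
The fifth differences are constant (120).
768 + 120 = 888;  2808 + 888 = 3696;  7728 + 3696 = 11424;  17794 + 11424 = 29218;  36171 + 29218 = 65389
888 + 120 = 1008;  3696 + 1008 = 4704;  11424 + 4704 = 16128;  29218 + 16128 = 45346;  65389 + 45346 = 110735
1008 + 120 = 1128;  4704 + 1128 = 5832;  16128 + 5832 = 21960;  45346 + 21960 = 67306;  110735 + 67306 = 178041
1128 + 120 = 1248;  5832 + 1248 = 7080;  21960 + 7080 = 29040;  67306 + 29040 = 96346;  178041 + 96346 = 274387
1248 + 120 = 1368;  7080 + 1368 = 8448;  29040 + 8448 = 37488;  96346 + 37488 = 133834;  274387 + 133834 = 408221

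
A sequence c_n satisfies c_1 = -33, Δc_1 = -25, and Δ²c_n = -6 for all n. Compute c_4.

Build the table forward from the leading diagonal:
Δ²: -6, -6, -6, -6
Δ: -25, -31, -37, -43
c: -33, -58, -89, -126

-126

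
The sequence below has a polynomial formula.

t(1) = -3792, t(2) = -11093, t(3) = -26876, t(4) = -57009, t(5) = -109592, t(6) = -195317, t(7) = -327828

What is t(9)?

-7301  -15783  -30133  -52583  -85725  -132511
-8482  -14350  -22450  -33142  -46786
-5868  -8100  -10692  -13644
-2232  -2592  -2952
-360  -360
The fifth differences are constant (-360).
-2952 − 360 = -3312;  -13644 − 3312 = -16956;  -46786 − 16956 = -63742;  -132511 − 63742 = -196253;  -327828 − 196253 = -524081
-3312 − 360 = -3672;  -16956 − 3672 = -20628;  -63742 − 20628 = -84370;  -196253 − 84370 = -280623;  -524081 − 280623 = -804704

-804704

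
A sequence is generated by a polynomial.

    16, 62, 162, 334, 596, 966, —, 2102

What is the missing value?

Using the first 6 terms:
Δ: 46  100  172  262  370
Δ²: 54  72  90  108
Δ³: 18  18  18
Constant third difference = 18.
Extend forward: 108 + 18 = 126;  370 + 126 = 496;  966 + 496 = 1462

1462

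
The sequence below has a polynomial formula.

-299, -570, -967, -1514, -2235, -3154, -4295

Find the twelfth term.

-14170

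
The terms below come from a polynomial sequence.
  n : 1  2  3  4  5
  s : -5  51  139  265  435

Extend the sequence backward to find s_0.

-35

D1: 56  88  126  170
D2: 32  38  44
D3: 6  6
The third differences are constant at 6.
Work back: 32 − 6 = 26;  56 − 26 = 30;  -5 − 30 = -35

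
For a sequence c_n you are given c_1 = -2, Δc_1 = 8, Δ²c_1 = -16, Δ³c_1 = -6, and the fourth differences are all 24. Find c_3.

Build the table forward from the leading diagonal:
Δ⁴: 24  24  24
Δ³: -6  18  42
Δ²: -16  -22  -4
Δ: 8  -8  -30
c: -2  6  -2

-2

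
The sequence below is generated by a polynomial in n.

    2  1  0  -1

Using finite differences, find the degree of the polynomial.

1

-1, -1, -1
The first differences are constant, so the polynomial has degree 1.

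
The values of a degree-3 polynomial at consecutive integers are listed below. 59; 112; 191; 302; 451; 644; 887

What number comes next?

D1: 53  79  111  149  193  243
D2: 26  32  38  44  50
D3: 6  6  6  6
Third differences constant at 6.
50 + 6 = 56;  243 + 56 = 299;  887 + 299 = 1186

1186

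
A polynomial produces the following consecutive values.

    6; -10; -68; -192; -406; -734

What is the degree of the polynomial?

3

Δ: -16, -58, -124, -214, -328
Δ²: -42, -66, -90, -114
Δ³: -24, -24, -24
The third differences are constant, so the polynomial has degree 3.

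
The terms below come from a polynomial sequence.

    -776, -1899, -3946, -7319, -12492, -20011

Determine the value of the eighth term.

D1: -1123, -2047, -3373, -5173, -7519
D2: -924, -1326, -1800, -2346
D3: -402, -474, -546
D4: -72, -72
Fourth differences constant at -72.
-546 − 72 = -618;  -2346 − 618 = -2964;  -7519 − 2964 = -10483;  -20011 − 10483 = -30494
-618 − 72 = -690;  -2964 − 690 = -3654;  -10483 − 3654 = -14137;  -30494 − 14137 = -44631

-44631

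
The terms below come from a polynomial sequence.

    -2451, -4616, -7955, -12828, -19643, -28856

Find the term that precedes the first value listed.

-1148

First differences: -2165  -3339  -4873  -6815  -9213
Second differences: -1174  -1534  -1942  -2398
Third differences: -360  -408  -456
Fourth differences: -48  -48
The fourth differences are constant at -48.
Work back: -360 + 48 = -312;  -1174 + 312 = -862;  -2165 + 862 = -1303;  -2451 + 1303 = -1148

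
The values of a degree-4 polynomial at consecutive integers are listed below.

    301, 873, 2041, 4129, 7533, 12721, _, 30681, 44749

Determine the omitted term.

Using the first 6 terms:
D1: 572, 1168, 2088, 3404, 5188
D2: 596, 920, 1316, 1784
D3: 324, 396, 468
D4: 72, 72
Constant fourth difference = 72.
Extend forward: 468 + 72 = 540;  1784 + 540 = 2324;  5188 + 2324 = 7512;  12721 + 7512 = 20233

20233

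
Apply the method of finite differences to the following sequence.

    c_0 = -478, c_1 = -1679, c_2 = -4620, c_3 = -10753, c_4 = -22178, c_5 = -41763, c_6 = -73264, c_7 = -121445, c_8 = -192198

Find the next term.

-292663

Δ: -1201, -2941, -6133, -11425, -19585, -31501, -48181, -70753
Δ²: -1740, -3192, -5292, -8160, -11916, -16680, -22572
Δ³: -1452, -2100, -2868, -3756, -4764, -5892
Δ⁴: -648, -768, -888, -1008, -1128
Δ⁵: -120, -120, -120, -120
Constant fifth difference = -120, so extend:
-1128 − 120 = -1248;  -5892 − 1248 = -7140;  -22572 − 7140 = -29712;  -70753 − 29712 = -100465;  -192198 − 100465 = -292663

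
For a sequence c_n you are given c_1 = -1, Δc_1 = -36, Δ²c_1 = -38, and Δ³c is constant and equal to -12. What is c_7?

Build the table forward from the leading diagonal:
D3: -12  -12  -12  -12  -12  -12  -12
D2: -38  -50  -62  -74  -86  -98  -110
D1: -36  -74  -124  -186  -260  -346  -444
c: -1  -37  -111  -235  -421  -681  -1027

-1027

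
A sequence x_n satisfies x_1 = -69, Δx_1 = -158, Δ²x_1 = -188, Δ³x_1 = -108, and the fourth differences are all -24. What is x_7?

Build the table forward from the leading diagonal:
Δ⁴: -24, -24, -24, -24, -24, -24, -24
Δ³: -108, -132, -156, -180, -204, -228, -252
Δ²: -188, -296, -428, -584, -764, -968, -1196
Δ: -158, -346, -642, -1070, -1654, -2418, -3386
x: -69, -227, -573, -1215, -2285, -3939, -6357

-6357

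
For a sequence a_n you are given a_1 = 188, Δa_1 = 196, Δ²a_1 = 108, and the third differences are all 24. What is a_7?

Build the table forward from the leading diagonal:
Third differences: 24  24  24  24  24  24  24
Second differences: 108  132  156  180  204  228  252
First differences: 196  304  436  592  772  976  1204
a: 188  384  688  1124  1716  2488  3464

3464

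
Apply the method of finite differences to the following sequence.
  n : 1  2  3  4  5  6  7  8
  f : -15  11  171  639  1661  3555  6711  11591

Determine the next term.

D1: 26, 160, 468, 1022, 1894, 3156, 4880
D2: 134, 308, 554, 872, 1262, 1724
D3: 174, 246, 318, 390, 462
D4: 72, 72, 72, 72
Constant fourth difference = 72, so extend:
462 + 72 = 534;  1724 + 534 = 2258;  4880 + 2258 = 7138;  11591 + 7138 = 18729

18729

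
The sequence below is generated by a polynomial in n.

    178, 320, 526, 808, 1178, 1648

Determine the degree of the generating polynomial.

3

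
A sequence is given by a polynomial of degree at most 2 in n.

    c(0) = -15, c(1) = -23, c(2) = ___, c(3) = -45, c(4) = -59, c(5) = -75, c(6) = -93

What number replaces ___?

Using the last 4 terms:
First differences: -14  -16  -18
Second differences: -2  -2
Constant second difference = -2.
Extend backward: -14 + 2 = -12;  -45 + 12 = -33

-33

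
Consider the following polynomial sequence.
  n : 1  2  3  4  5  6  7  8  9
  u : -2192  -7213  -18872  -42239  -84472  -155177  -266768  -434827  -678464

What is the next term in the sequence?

Δ: -5021 , -11659 , -23367 , -42233 , -70705 , -111591 , -168059 , -243637
Δ²: -6638 , -11708 , -18866 , -28472 , -40886 , -56468 , -75578
Δ³: -5070 , -7158 , -9606 , -12414 , -15582 , -19110
Δ⁴: -2088 , -2448 , -2808 , -3168 , -3528
Δ⁵: -360 , -360 , -360 , -360
The fifth differences are constant (-360).
-3528 − 360 = -3888;  -19110 − 3888 = -22998;  -75578 − 22998 = -98576;  -243637 − 98576 = -342213;  -678464 − 342213 = -1020677

-1020677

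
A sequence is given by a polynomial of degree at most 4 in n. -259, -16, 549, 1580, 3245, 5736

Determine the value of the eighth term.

14084

D1: 243, 565, 1031, 1665, 2491
D2: 322, 466, 634, 826
D3: 144, 168, 192
D4: 24, 24
Fourth differences constant at 24.
192 + 24 = 216;  826 + 216 = 1042;  2491 + 1042 = 3533;  5736 + 3533 = 9269
216 + 24 = 240;  1042 + 240 = 1282;  3533 + 1282 = 4815;  9269 + 4815 = 14084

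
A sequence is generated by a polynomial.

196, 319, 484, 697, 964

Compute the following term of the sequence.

1291

First differences: 123  165  213  267
Second differences: 42  48  54
Third differences: 6  6
Constant third difference = 6, so extend:
54 + 6 = 60;  267 + 60 = 327;  964 + 327 = 1291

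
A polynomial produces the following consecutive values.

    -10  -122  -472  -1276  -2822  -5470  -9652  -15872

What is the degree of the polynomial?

D1: -112, -350, -804, -1546, -2648, -4182, -6220
D2: -238, -454, -742, -1102, -1534, -2038
D3: -216, -288, -360, -432, -504
D4: -72, -72, -72, -72
The fourth differences are constant, so the polynomial has degree 4.

4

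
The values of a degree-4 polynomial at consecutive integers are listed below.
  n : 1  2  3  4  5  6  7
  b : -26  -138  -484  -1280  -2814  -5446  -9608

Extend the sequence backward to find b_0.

-4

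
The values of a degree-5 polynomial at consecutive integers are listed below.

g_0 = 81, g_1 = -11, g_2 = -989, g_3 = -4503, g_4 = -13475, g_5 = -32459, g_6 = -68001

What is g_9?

Δ: -92 , -978 , -3514 , -8972 , -18984 , -35542
Δ²: -886 , -2536 , -5458 , -10012 , -16558
Δ³: -1650 , -2922 , -4554 , -6546
Δ⁴: -1272 , -1632 , -1992
Δ⁵: -360 , -360
The fifth differences are constant (-360).
-1992 − 360 = -2352;  -6546 − 2352 = -8898;  -16558 − 8898 = -25456;  -35542 − 25456 = -60998;  -68001 − 60998 = -128999
-2352 − 360 = -2712;  -8898 − 2712 = -11610;  -25456 − 11610 = -37066;  -60998 − 37066 = -98064;  -128999 − 98064 = -227063
-2712 − 360 = -3072;  -11610 − 3072 = -14682;  -37066 − 14682 = -51748;  -98064 − 51748 = -149812;  -227063 − 149812 = -376875

-376875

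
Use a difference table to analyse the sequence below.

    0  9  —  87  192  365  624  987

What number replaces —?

Using the last 5 terms:
First differences: 105  173  259  363
Second differences: 68  86  104
Third differences: 18  18
Constant third difference = 18.
Extend backward: 68 − 18 = 50;  105 − 50 = 55;  87 − 55 = 32

32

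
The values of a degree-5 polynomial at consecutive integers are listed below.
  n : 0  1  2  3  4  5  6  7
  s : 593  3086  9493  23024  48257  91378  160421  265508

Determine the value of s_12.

First differences: 2493, 6407, 13531, 25233, 43121, 69043, 105087
Second differences: 3914, 7124, 11702, 17888, 25922, 36044
Third differences: 3210, 4578, 6186, 8034, 10122
Fourth differences: 1368, 1608, 1848, 2088
Fifth differences: 240, 240, 240
Fifth differences constant at 240.
2088 + 240 = 2328;  10122 + 2328 = 12450;  36044 + 12450 = 48494;  105087 + 48494 = 153581;  265508 + 153581 = 419089
2328 + 240 = 2568;  12450 + 2568 = 15018;  48494 + 15018 = 63512;  153581 + 63512 = 217093;  419089 + 217093 = 636182
2568 + 240 = 2808;  15018 + 2808 = 17826;  63512 + 17826 = 81338;  217093 + 81338 = 298431;  636182 + 298431 = 934613
2808 + 240 = 3048;  17826 + 3048 = 20874;  81338 + 20874 = 102212;  298431 + 102212 = 400643;  934613 + 400643 = 1335256
3048 + 240 = 3288;  20874 + 3288 = 24162;  102212 + 24162 = 126374;  400643 + 126374 = 527017;  1335256 + 527017 = 1862273

1862273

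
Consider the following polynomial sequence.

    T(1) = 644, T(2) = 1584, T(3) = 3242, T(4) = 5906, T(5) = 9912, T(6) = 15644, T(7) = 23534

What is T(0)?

D1: 940  1658  2664  4006  5732  7890
D2: 718  1006  1342  1726  2158
D3: 288  336  384  432
D4: 48  48  48
The fourth differences are constant at 48.
Work back: 288 − 48 = 240;  718 − 240 = 478;  940 − 478 = 462;  644 − 462 = 182

182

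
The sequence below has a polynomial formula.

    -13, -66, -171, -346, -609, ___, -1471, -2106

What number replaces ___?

Using the first 5 terms:
First differences: -53  -105  -175  -263
Second differences: -52  -70  -88
Third differences: -18  -18
Constant third difference = -18.
Extend forward: -88 − 18 = -106;  -263 − 106 = -369;  -609 − 369 = -978

-978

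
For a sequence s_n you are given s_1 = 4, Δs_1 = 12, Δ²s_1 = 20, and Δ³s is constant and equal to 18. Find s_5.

244

Build the table forward from the leading diagonal:
Δ³: 18  18  18  18  18
Δ²: 20  38  56  74  92
Δ: 12  32  70  126  200
s: 4  16  48  118  244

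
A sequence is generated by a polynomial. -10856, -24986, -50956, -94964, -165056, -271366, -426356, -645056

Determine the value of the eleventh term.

-1877276

D1: -14130, -25970, -44008, -70092, -106310, -154990, -218700
D2: -11840, -18038, -26084, -36218, -48680, -63710
D3: -6198, -8046, -10134, -12462, -15030
D4: -1848, -2088, -2328, -2568
D5: -240, -240, -240
Fifth differences constant at -240.
-2568 − 240 = -2808;  -15030 − 2808 = -17838;  -63710 − 17838 = -81548;  -218700 − 81548 = -300248;  -645056 − 300248 = -945304
-2808 − 240 = -3048;  -17838 − 3048 = -20886;  -81548 − 20886 = -102434;  -300248 − 102434 = -402682;  -945304 − 402682 = -1347986
-3048 − 240 = -3288;  -20886 − 3288 = -24174;  -102434 − 24174 = -126608;  -402682 − 126608 = -529290;  -1347986 − 529290 = -1877276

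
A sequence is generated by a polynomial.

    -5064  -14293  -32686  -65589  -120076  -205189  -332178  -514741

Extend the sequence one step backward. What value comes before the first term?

-1141

-9229, -18393, -32903, -54487, -85113, -126989, -182563
-9164, -14510, -21584, -30626, -41876, -55574
-5346, -7074, -9042, -11250, -13698
-1728, -1968, -2208, -2448
-240, -240, -240
The fifth differences are constant at -240.
Work back: -1728 + 240 = -1488;  -5346 + 1488 = -3858;  -9164 + 3858 = -5306;  -9229 + 5306 = -3923;  -5064 + 3923 = -1141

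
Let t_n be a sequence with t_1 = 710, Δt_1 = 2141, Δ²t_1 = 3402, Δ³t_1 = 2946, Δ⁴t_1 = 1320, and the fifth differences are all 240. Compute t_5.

42790

Build the table forward from the leading diagonal:
D5: 240  240  240  240  240
D4: 1320  1560  1800  2040  2280
D3: 2946  4266  5826  7626  9666
D2: 3402  6348  10614  16440  24066
D1: 2141  5543  11891  22505  38945
t: 710  2851  8394  20285  42790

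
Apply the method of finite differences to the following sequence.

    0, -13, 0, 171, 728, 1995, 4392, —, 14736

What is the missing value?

8435

Using the first 7 terms:
First differences: -13  13  171  557  1267  2397
Second differences: 26  158  386  710  1130
Third differences: 132  228  324  420
Fourth differences: 96  96  96
Constant fourth difference = 96.
Extend forward: 420 + 96 = 516;  1130 + 516 = 1646;  2397 + 1646 = 4043;  4392 + 4043 = 8435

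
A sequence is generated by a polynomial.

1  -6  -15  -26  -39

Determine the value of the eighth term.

-90

-7  -9  -11  -13
-2  -2  -2
Constant second difference = -2, so extend:
-13 − 2 = -15;  -39 − 15 = -54
-15 − 2 = -17;  -54 − 17 = -71
-17 − 2 = -19;  -71 − 19 = -90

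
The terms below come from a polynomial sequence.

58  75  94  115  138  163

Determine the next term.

190

First differences: 17, 19, 21, 23, 25
Second differences: 2, 2, 2, 2
Constant second difference = 2, so extend:
25 + 2 = 27;  163 + 27 = 190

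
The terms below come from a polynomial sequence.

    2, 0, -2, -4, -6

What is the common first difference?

-2

D1: -2, -2, -2, -2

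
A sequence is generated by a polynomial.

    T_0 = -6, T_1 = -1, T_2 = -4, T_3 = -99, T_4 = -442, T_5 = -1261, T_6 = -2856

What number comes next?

5, -3, -95, -343, -819, -1595
-8, -92, -248, -476, -776
-84, -156, -228, -300
-72, -72, -72
The fourth differences are constant (-72).
-300 − 72 = -372;  -776 − 372 = -1148;  -1595 − 1148 = -2743;  -2856 − 2743 = -5599

-5599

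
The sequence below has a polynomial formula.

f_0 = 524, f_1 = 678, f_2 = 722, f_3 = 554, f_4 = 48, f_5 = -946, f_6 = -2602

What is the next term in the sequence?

-5118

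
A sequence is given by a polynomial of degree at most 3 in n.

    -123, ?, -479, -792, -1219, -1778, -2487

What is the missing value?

-262

Using the last 5 terms:
D1: -313  -427  -559  -709
D2: -114  -132  -150
D3: -18  -18
Constant third difference = -18.
Extend backward: -114 + 18 = -96;  -313 + 96 = -217;  -479 + 217 = -262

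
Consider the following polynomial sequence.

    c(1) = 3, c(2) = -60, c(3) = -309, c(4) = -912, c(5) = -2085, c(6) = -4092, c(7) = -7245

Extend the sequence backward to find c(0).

Δ: -63  -249  -603  -1173  -2007  -3153
Δ²: -186  -354  -570  -834  -1146
Δ³: -168  -216  -264  -312
Δ⁴: -48  -48  -48
The fourth differences are constant at -48.
Work back: -168 + 48 = -120;  -186 + 120 = -66;  -63 + 66 = 3;  3 − 3 = 0

0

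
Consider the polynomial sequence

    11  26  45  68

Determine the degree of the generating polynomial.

First differences: 15, 19, 23
Second differences: 4, 4
The second differences are constant, so the polynomial has degree 2.

2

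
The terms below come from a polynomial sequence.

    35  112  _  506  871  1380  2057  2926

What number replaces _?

261

Using the last 5 terms:
365, 509, 677, 869
144, 168, 192
24, 24
Constant third difference = 24.
Extend backward: 144 − 24 = 120;  365 − 120 = 245;  506 − 245 = 261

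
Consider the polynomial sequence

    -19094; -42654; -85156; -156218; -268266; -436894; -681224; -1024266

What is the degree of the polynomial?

5

First differences: -23560, -42502, -71062, -112048, -168628, -244330, -343042
Second differences: -18942, -28560, -40986, -56580, -75702, -98712
Third differences: -9618, -12426, -15594, -19122, -23010
Fourth differences: -2808, -3168, -3528, -3888
Fifth differences: -360, -360, -360
The fifth differences are constant, so the polynomial has degree 5.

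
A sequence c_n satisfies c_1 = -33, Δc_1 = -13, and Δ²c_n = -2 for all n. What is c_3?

Build the table forward from the leading diagonal:
D2: -2  -2  -2
D1: -13  -15  -17
c: -33  -46  -61

-61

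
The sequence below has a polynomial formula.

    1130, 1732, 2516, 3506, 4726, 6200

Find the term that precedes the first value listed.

First differences: 602, 784, 990, 1220, 1474
Second differences: 182, 206, 230, 254
Third differences: 24, 24, 24
The third differences are constant at 24.
Work back: 182 − 24 = 158;  602 − 158 = 444;  1130 − 444 = 686

686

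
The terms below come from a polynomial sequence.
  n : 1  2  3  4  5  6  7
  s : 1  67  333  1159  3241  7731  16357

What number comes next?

31543

Δ: 66  266  826  2082  4490  8626
Δ²: 200  560  1256  2408  4136
Δ³: 360  696  1152  1728
Δ⁴: 336  456  576
Δ⁵: 120  120
Constant fifth difference = 120, so extend:
576 + 120 = 696;  1728 + 696 = 2424;  4136 + 2424 = 6560;  8626 + 6560 = 15186;  16357 + 15186 = 31543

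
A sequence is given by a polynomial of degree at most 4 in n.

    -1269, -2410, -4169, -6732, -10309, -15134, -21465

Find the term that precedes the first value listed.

-584

First differences: -1141  -1759  -2563  -3577  -4825  -6331
Second differences: -618  -804  -1014  -1248  -1506
Third differences: -186  -210  -234  -258
Fourth differences: -24  -24  -24
The fourth differences are constant at -24.
Work back: -186 + 24 = -162;  -618 + 162 = -456;  -1141 + 456 = -685;  -1269 + 685 = -584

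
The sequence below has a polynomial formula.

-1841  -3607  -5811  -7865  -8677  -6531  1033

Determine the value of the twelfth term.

First differences: -1766, -2204, -2054, -812, 2146, 7564
Second differences: -438, 150, 1242, 2958, 5418
Third differences: 588, 1092, 1716, 2460
Fourth differences: 504, 624, 744
Fifth differences: 120, 120
The fifth differences are constant (120).
744 + 120 = 864;  2460 + 864 = 3324;  5418 + 3324 = 8742;  7564 + 8742 = 16306;  1033 + 16306 = 17339
864 + 120 = 984;  3324 + 984 = 4308;  8742 + 4308 = 13050;  16306 + 13050 = 29356;  17339 + 29356 = 46695
984 + 120 = 1104;  4308 + 1104 = 5412;  13050 + 5412 = 18462;  29356 + 18462 = 47818;  46695 + 47818 = 94513
1104 + 120 = 1224;  5412 + 1224 = 6636;  18462 + 6636 = 25098;  47818 + 25098 = 72916;  94513 + 72916 = 167429
1224 + 120 = 1344;  6636 + 1344 = 7980;  25098 + 7980 = 33078;  72916 + 33078 = 105994;  167429 + 105994 = 273423

273423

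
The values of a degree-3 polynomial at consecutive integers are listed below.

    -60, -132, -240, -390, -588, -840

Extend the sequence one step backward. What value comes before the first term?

-18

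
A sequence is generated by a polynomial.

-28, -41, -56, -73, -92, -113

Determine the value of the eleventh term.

-248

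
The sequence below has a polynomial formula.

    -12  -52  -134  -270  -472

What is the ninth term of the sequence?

-2180

First differences: -40, -82, -136, -202
Second differences: -42, -54, -66
Third differences: -12, -12
Constant third difference = -12, so extend:
-66 − 12 = -78;  -202 − 78 = -280;  -472 − 280 = -752
-78 − 12 = -90;  -280 − 90 = -370;  -752 − 370 = -1122
-90 − 12 = -102;  -370 − 102 = -472;  -1122 − 472 = -1594
-102 − 12 = -114;  -472 − 114 = -586;  -1594 − 586 = -2180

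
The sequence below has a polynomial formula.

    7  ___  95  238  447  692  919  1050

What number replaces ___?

24

Using the last 6 terms:
143, 209, 245, 227, 131
66, 36, -18, -96
-30, -54, -78
-24, -24
Constant fourth difference = -24.
Extend backward: -30 + 24 = -6;  66 + 6 = 72;  143 − 72 = 71;  95 − 71 = 24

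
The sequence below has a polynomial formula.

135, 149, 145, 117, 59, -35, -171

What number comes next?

D1: 14  -4  -28  -58  -94  -136
D2: -18  -24  -30  -36  -42
D3: -6  -6  -6  -6
Constant third difference = -6, so extend:
-42 − 6 = -48;  -136 − 48 = -184;  -171 − 184 = -355

-355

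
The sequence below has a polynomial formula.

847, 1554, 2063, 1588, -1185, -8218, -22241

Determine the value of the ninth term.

First differences: 707 , 509 , -475 , -2773 , -7033 , -14023
Second differences: -198 , -984 , -2298 , -4260 , -6990
Third differences: -786 , -1314 , -1962 , -2730
Fourth differences: -528 , -648 , -768
Fifth differences: -120 , -120
Fifth differences constant at -120.
-768 − 120 = -888;  -2730 − 888 = -3618;  -6990 − 3618 = -10608;  -14023 − 10608 = -24631;  -22241 − 24631 = -46872
-888 − 120 = -1008;  -3618 − 1008 = -4626;  -10608 − 4626 = -15234;  -24631 − 15234 = -39865;  -46872 − 39865 = -86737

-86737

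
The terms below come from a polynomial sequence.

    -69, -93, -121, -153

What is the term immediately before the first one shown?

-49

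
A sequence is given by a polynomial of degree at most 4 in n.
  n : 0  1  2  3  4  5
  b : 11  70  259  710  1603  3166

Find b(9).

22358

D1: 59  189  451  893  1563
D2: 130  262  442  670
D3: 132  180  228
D4: 48  48
The fourth differences are constant (48).
228 + 48 = 276;  670 + 276 = 946;  1563 + 946 = 2509;  3166 + 2509 = 5675
276 + 48 = 324;  946 + 324 = 1270;  2509 + 1270 = 3779;  5675 + 3779 = 9454
324 + 48 = 372;  1270 + 372 = 1642;  3779 + 1642 = 5421;  9454 + 5421 = 14875
372 + 48 = 420;  1642 + 420 = 2062;  5421 + 2062 = 7483;  14875 + 7483 = 22358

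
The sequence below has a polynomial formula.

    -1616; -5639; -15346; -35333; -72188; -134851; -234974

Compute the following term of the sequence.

-387281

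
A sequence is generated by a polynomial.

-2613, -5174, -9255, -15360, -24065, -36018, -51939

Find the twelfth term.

First differences: -2561, -4081, -6105, -8705, -11953, -15921
Second differences: -1520, -2024, -2600, -3248, -3968
Third differences: -504, -576, -648, -720
Fourth differences: -72, -72, -72
Fourth differences constant at -72.
-720 − 72 = -792;  -3968 − 792 = -4760;  -15921 − 4760 = -20681;  -51939 − 20681 = -72620
-792 − 72 = -864;  -4760 − 864 = -5624;  -20681 − 5624 = -26305;  -72620 − 26305 = -98925
-864 − 72 = -936;  -5624 − 936 = -6560;  -26305 − 6560 = -32865;  -98925 − 32865 = -131790
-936 − 72 = -1008;  -6560 − 1008 = -7568;  -32865 − 7568 = -40433;  -131790 − 40433 = -172223
-1008 − 72 = -1080;  -7568 − 1080 = -8648;  -40433 − 8648 = -49081;  -172223 − 49081 = -221304

-221304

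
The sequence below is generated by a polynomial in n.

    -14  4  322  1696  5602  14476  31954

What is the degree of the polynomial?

5

18, 318, 1374, 3906, 8874, 17478
300, 1056, 2532, 4968, 8604
756, 1476, 2436, 3636
720, 960, 1200
240, 240
The fifth differences are constant, so the polynomial has degree 5.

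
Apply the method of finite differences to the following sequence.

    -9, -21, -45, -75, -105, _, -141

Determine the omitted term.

-129

Using the first 5 terms:
D1: -12  -24  -30  -30
D2: -12  -6  0
D3: 6  6
Constant third difference = 6.
Extend forward: 0 + 6 = 6;  -30 + 6 = -24;  -105 − 24 = -129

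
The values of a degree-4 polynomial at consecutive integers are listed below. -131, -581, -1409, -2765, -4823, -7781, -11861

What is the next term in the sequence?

-17309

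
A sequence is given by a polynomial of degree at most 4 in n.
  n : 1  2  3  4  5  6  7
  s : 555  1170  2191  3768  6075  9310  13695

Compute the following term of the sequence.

D1: 615  1021  1577  2307  3235  4385
D2: 406  556  730  928  1150
D3: 150  174  198  222
D4: 24  24  24
The fourth differences are constant (24).
222 + 24 = 246;  1150 + 246 = 1396;  4385 + 1396 = 5781;  13695 + 5781 = 19476

19476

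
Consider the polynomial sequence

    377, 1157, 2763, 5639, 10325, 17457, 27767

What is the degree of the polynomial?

4

780, 1606, 2876, 4686, 7132, 10310
826, 1270, 1810, 2446, 3178
444, 540, 636, 732
96, 96, 96
The fourth differences are constant, so the polynomial has degree 4.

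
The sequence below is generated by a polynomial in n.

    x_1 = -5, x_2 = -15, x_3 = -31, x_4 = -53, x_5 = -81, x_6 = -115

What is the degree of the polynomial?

-10, -16, -22, -28, -34
-6, -6, -6, -6
The second differences are constant, so the polynomial has degree 2.

2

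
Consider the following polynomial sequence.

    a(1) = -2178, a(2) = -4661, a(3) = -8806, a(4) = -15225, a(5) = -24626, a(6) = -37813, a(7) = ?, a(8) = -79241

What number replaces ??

Using the first 6 terms:
-2483  -4145  -6419  -9401  -13187
-1662  -2274  -2982  -3786
-612  -708  -804
-96  -96
Constant fourth difference = -96.
Extend forward: -804 − 96 = -900;  -3786 − 900 = -4686;  -13187 − 4686 = -17873;  -37813 − 17873 = -55686

-55686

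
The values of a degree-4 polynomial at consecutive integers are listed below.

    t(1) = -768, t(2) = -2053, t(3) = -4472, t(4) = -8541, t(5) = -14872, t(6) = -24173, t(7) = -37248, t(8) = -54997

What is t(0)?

-1285, -2419, -4069, -6331, -9301, -13075, -17749
-1134, -1650, -2262, -2970, -3774, -4674
-516, -612, -708, -804, -900
-96, -96, -96, -96
The fourth differences are constant at -96.
Work back: -516 + 96 = -420;  -1134 + 420 = -714;  -1285 + 714 = -571;  -768 + 571 = -197

-197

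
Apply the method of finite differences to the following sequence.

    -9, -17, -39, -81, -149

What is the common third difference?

-6

D1: -8, -22, -42, -68
D2: -14, -20, -26
D3: -6, -6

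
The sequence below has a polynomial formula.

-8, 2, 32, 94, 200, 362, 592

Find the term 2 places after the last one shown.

1304

Δ: 10  30  62  106  162  230
Δ²: 20  32  44  56  68
Δ³: 12  12  12  12
The third differences are constant (12).
68 + 12 = 80;  230 + 80 = 310;  592 + 310 = 902
80 + 12 = 92;  310 + 92 = 402;  902 + 402 = 1304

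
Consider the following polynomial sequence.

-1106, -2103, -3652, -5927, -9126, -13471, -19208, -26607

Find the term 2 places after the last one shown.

-47591

First differences: -997 , -1549 , -2275 , -3199 , -4345 , -5737 , -7399
Second differences: -552 , -726 , -924 , -1146 , -1392 , -1662
Third differences: -174 , -198 , -222 , -246 , -270
Fourth differences: -24 , -24 , -24 , -24
Constant fourth difference = -24, so extend:
-270 − 24 = -294;  -1662 − 294 = -1956;  -7399 − 1956 = -9355;  -26607 − 9355 = -35962
-294 − 24 = -318;  -1956 − 318 = -2274;  -9355 − 2274 = -11629;  -35962 − 11629 = -47591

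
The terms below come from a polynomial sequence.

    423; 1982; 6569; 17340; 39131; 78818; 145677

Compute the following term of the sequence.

D1: 1559, 4587, 10771, 21791, 39687, 66859
D2: 3028, 6184, 11020, 17896, 27172
D3: 3156, 4836, 6876, 9276
D4: 1680, 2040, 2400
D5: 360, 360
Fifth differences constant at 360.
2400 + 360 = 2760;  9276 + 2760 = 12036;  27172 + 12036 = 39208;  66859 + 39208 = 106067;  145677 + 106067 = 251744

251744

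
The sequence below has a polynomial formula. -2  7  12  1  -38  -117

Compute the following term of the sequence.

D1: 9, 5, -11, -39, -79
D2: -4, -16, -28, -40
D3: -12, -12, -12
Constant third difference = -12, so extend:
-40 − 12 = -52;  -79 − 52 = -131;  -117 − 131 = -248

-248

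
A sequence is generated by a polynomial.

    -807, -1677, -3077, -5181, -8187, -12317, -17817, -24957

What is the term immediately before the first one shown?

-317

Δ: -870, -1400, -2104, -3006, -4130, -5500, -7140
Δ²: -530, -704, -902, -1124, -1370, -1640
Δ³: -174, -198, -222, -246, -270
Δ⁴: -24, -24, -24, -24
The fourth differences are constant at -24.
Work back: -174 + 24 = -150;  -530 + 150 = -380;  -870 + 380 = -490;  -807 + 490 = -317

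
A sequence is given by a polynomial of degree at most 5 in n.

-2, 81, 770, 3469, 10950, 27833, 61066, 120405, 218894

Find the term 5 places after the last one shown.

2045769

D1: 83 , 689 , 2699 , 7481 , 16883 , 33233 , 59339 , 98489
D2: 606 , 2010 , 4782 , 9402 , 16350 , 26106 , 39150
D3: 1404 , 2772 , 4620 , 6948 , 9756 , 13044
D4: 1368 , 1848 , 2328 , 2808 , 3288
D5: 480 , 480 , 480 , 480
Fifth differences constant at 480.
3288 + 480 = 3768;  13044 + 3768 = 16812;  39150 + 16812 = 55962;  98489 + 55962 = 154451;  218894 + 154451 = 373345
3768 + 480 = 4248;  16812 + 4248 = 21060;  55962 + 21060 = 77022;  154451 + 77022 = 231473;  373345 + 231473 = 604818
4248 + 480 = 4728;  21060 + 4728 = 25788;  77022 + 25788 = 102810;  231473 + 102810 = 334283;  604818 + 334283 = 939101
4728 + 480 = 5208;  25788 + 5208 = 30996;  102810 + 30996 = 133806;  334283 + 133806 = 468089;  939101 + 468089 = 1407190
5208 + 480 = 5688;  30996 + 5688 = 36684;  133806 + 36684 = 170490;  468089 + 170490 = 638579;  1407190 + 638579 = 2045769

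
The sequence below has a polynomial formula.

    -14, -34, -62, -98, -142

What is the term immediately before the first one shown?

-20  -28  -36  -44
-8  -8  -8
The second differences are constant at -8.
Work back: -20 + 8 = -12;  -14 + 12 = -2

-2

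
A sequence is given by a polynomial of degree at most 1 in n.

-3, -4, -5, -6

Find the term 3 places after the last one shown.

Δ: -1, -1, -1
Constant first difference = -1, so extend:
-6 − 1 = -7
-7 − 1 = -8
-8 − 1 = -9

-9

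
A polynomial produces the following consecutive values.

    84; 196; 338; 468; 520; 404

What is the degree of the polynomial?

4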